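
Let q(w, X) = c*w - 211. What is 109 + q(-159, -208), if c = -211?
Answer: 33447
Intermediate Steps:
q(w, X) = -211 - 211*w (q(w, X) = -211*w - 211 = -211 - 211*w)
109 + q(-159, -208) = 109 + (-211 - 211*(-159)) = 109 + (-211 + 33549) = 109 + 33338 = 33447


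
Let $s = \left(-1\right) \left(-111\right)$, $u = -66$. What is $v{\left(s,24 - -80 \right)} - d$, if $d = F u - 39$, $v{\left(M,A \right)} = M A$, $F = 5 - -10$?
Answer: $12573$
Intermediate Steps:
$F = 15$ ($F = 5 + 10 = 15$)
$s = 111$
$v{\left(M,A \right)} = A M$
$d = -1029$ ($d = 15 \left(-66\right) - 39 = -990 - 39 = -1029$)
$v{\left(s,24 - -80 \right)} - d = \left(24 - -80\right) 111 - -1029 = \left(24 + 80\right) 111 + 1029 = 104 \cdot 111 + 1029 = 11544 + 1029 = 12573$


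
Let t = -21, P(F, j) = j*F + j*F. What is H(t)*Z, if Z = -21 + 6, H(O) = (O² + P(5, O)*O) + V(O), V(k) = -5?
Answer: -72690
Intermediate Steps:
P(F, j) = 2*F*j (P(F, j) = F*j + F*j = 2*F*j)
H(O) = -5 + 11*O² (H(O) = (O² + (2*5*O)*O) - 5 = (O² + (10*O)*O) - 5 = (O² + 10*O²) - 5 = 11*O² - 5 = -5 + 11*O²)
Z = -15
H(t)*Z = (-5 + 11*(-21)²)*(-15) = (-5 + 11*441)*(-15) = (-5 + 4851)*(-15) = 4846*(-15) = -72690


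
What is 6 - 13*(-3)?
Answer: 45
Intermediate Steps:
6 - 13*(-3) = 6 + 39 = 45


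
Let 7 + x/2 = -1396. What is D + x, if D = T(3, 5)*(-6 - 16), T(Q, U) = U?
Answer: -2916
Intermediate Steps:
x = -2806 (x = -14 + 2*(-1396) = -14 - 2792 = -2806)
D = -110 (D = 5*(-6 - 16) = 5*(-22) = -110)
D + x = -110 - 2806 = -2916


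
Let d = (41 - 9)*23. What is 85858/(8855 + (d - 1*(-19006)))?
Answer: 85858/28597 ≈ 3.0023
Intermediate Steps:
d = 736 (d = 32*23 = 736)
85858/(8855 + (d - 1*(-19006))) = 85858/(8855 + (736 - 1*(-19006))) = 85858/(8855 + (736 + 19006)) = 85858/(8855 + 19742) = 85858/28597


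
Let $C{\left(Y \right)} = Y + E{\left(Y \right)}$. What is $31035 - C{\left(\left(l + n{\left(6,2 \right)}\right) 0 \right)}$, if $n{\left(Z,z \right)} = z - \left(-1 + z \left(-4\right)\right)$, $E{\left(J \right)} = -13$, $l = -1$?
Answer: $31048$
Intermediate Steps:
$n{\left(Z,z \right)} = 1 + 5 z$ ($n{\left(Z,z \right)} = z - \left(-1 - 4 z\right) = z + \left(1 + 4 z\right) = 1 + 5 z$)
$C{\left(Y \right)} = -13 + Y$ ($C{\left(Y \right)} = Y - 13 = -13 + Y$)
$31035 - C{\left(\left(l + n{\left(6,2 \right)}\right) 0 \right)} = 31035 - \left(-13 + \left(-1 + \left(1 + 5 \cdot 2\right)\right) 0\right) = 31035 - \left(-13 + \left(-1 + \left(1 + 10\right)\right) 0\right) = 31035 - \left(-13 + \left(-1 + 11\right) 0\right) = 31035 - \left(-13 + 10 \cdot 0\right) = 31035 - \left(-13 + 0\right) = 31035 - -13 = 31035 + 13 = 31048$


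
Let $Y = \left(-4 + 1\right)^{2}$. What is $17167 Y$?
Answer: $154503$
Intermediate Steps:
$Y = 9$ ($Y = \left(-3\right)^{2} = 9$)
$17167 Y = 17167 \cdot 9 = 154503$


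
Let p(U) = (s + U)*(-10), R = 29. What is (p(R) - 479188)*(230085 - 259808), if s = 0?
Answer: 14251524594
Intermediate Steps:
p(U) = -10*U (p(U) = (0 + U)*(-10) = U*(-10) = -10*U)
(p(R) - 479188)*(230085 - 259808) = (-10*29 - 479188)*(230085 - 259808) = (-290 - 479188)*(-29723) = -479478*(-29723) = 14251524594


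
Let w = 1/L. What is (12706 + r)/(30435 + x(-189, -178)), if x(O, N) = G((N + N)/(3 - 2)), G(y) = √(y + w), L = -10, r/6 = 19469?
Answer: 13139804000/3087631937 - 129520*I*√35610/9262895811 ≈ 4.2556 - 0.0026386*I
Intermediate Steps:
r = 116814 (r = 6*19469 = 116814)
w = -⅒ (w = 1/(-10) = -⅒ ≈ -0.10000)
G(y) = √(-⅒ + y) (G(y) = √(y - ⅒) = √(-⅒ + y))
x(O, N) = √(-10 + 200*N)/10 (x(O, N) = √(-10 + 100*((N + N)/(3 - 2)))/10 = √(-10 + 100*((2*N)/1))/10 = √(-10 + 100*((2*N)*1))/10 = √(-10 + 100*(2*N))/10 = √(-10 + 200*N)/10)
(12706 + r)/(30435 + x(-189, -178)) = (12706 + 116814)/(30435 + √(-10 + 200*(-178))/10) = 129520/(30435 + √(-10 - 35600)/10) = 129520/(30435 + √(-35610)/10) = 129520/(30435 + (I*√35610)/10) = 129520/(30435 + I*√35610/10)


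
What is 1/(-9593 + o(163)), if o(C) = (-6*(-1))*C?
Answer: -1/8615 ≈ -0.00011608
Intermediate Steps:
o(C) = 6*C
1/(-9593 + o(163)) = 1/(-9593 + 6*163) = 1/(-9593 + 978) = 1/(-8615) = -1/8615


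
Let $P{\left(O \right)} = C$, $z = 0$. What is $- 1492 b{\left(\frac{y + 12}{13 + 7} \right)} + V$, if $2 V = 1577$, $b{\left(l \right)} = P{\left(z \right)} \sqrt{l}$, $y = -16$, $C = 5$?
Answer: $\frac{1577}{2} - 1492 i \sqrt{5} \approx 788.5 - 3336.2 i$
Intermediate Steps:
$P{\left(O \right)} = 5$
$b{\left(l \right)} = 5 \sqrt{l}$
$V = \frac{1577}{2}$ ($V = \frac{1}{2} \cdot 1577 = \frac{1577}{2} \approx 788.5$)
$- 1492 b{\left(\frac{y + 12}{13 + 7} \right)} + V = - 1492 \cdot 5 \sqrt{\frac{-16 + 12}{13 + 7}} + \frac{1577}{2} = - 1492 \cdot 5 \sqrt{- \frac{4}{20}} + \frac{1577}{2} = - 1492 \cdot 5 \sqrt{\left(-4\right) \frac{1}{20}} + \frac{1577}{2} = - 1492 \cdot 5 \sqrt{- \frac{1}{5}} + \frac{1577}{2} = - 1492 \cdot 5 \frac{i \sqrt{5}}{5} + \frac{1577}{2} = - 1492 i \sqrt{5} + \frac{1577}{2} = \frac{1577}{2} - 1492 i \sqrt{5}$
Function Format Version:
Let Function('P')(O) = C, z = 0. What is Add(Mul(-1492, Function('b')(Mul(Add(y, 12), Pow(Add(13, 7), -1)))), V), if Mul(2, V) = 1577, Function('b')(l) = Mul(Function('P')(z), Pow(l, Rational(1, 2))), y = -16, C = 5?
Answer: Add(Rational(1577, 2), Mul(-1492, I, Pow(5, Rational(1, 2)))) ≈ Add(788.50, Mul(-3336.2, I))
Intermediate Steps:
Function('P')(O) = 5
Function('b')(l) = Mul(5, Pow(l, Rational(1, 2)))
V = Rational(1577, 2) (V = Mul(Rational(1, 2), 1577) = Rational(1577, 2) ≈ 788.50)
Add(Mul(-1492, Function('b')(Mul(Add(y, 12), Pow(Add(13, 7), -1)))), V) = Add(Mul(-1492, Mul(5, Pow(Mul(Add(-16, 12), Pow(Add(13, 7), -1)), Rational(1, 2)))), Rational(1577, 2)) = Add(Mul(-1492, Mul(5, Pow(Mul(-4, Pow(20, -1)), Rational(1, 2)))), Rational(1577, 2)) = Add(Mul(-1492, Mul(5, Pow(Mul(-4, Rational(1, 20)), Rational(1, 2)))), Rational(1577, 2)) = Add(Mul(-1492, Mul(5, Pow(Rational(-1, 5), Rational(1, 2)))), Rational(1577, 2)) = Add(Mul(-1492, Mul(5, Mul(Rational(1, 5), I, Pow(5, Rational(1, 2))))), Rational(1577, 2)) = Add(Mul(-1492, Mul(I, Pow(5, Rational(1, 2)))), Rational(1577, 2)) = Add(Mul(-1492, I, Pow(5, Rational(1, 2))), Rational(1577, 2)) = Add(Rational(1577, 2), Mul(-1492, I, Pow(5, Rational(1, 2))))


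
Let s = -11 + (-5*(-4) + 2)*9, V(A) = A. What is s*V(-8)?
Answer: -1496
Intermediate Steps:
s = 187 (s = -11 + (20 + 2)*9 = -11 + 22*9 = -11 + 198 = 187)
s*V(-8) = 187*(-8) = -1496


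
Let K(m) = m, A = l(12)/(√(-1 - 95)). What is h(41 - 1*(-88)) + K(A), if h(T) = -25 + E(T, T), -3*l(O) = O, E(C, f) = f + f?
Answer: 233 + I*√6/6 ≈ 233.0 + 0.40825*I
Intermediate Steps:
E(C, f) = 2*f
l(O) = -O/3
h(T) = -25 + 2*T
A = I*√6/6 (A = (-⅓*12)/(√(-1 - 95)) = -4*(-I*√6/24) = -(-1)*I*√6/6 = I*√6/6 ≈ 0.40825*I)
h(41 - 1*(-88)) + K(A) = (-25 + 2*(41 - 1*(-88))) + I*√6/6 = (-25 + 2*(41 + 88)) + I*√6/6 = (-25 + 2*129) + I*√6/6 = (-25 + 258) + I*√6/6 = 233 + I*√6/6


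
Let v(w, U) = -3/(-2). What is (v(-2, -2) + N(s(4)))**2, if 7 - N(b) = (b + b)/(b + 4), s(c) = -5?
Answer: 9/4 ≈ 2.2500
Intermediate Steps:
v(w, U) = 3/2 (v(w, U) = -3*(-1/2) = 3/2)
N(b) = 7 - 2*b/(4 + b) (N(b) = 7 - (b + b)/(b + 4) = 7 - 2*b/(4 + b))
(v(-2, -2) + N(s(4)))**2 = (3/2 + (28 + 5*(-5))/(4 - 5))**2 = (3/2 + (28 - 25)/(-1))**2 = (3/2 - 1*3)**2 = (3/2 - 3)**2 = (-3/2)**2 = 9/4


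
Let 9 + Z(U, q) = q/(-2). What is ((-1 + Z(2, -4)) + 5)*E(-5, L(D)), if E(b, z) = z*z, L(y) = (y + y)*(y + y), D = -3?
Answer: -3888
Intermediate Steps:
Z(U, q) = -9 - q/2 (Z(U, q) = -9 + q/(-2) = -9 + q*(-½) = -9 - q/2)
L(y) = 4*y² (L(y) = (2*y)*(2*y) = 4*y²)
E(b, z) = z²
((-1 + Z(2, -4)) + 5)*E(-5, L(D)) = ((-1 + (-9 - ½*(-4))) + 5)*(4*(-3)²)² = ((-1 + (-9 + 2)) + 5)*(4*9)² = ((-1 - 7) + 5)*36² = (-8 + 5)*1296 = -3*1296 = -3888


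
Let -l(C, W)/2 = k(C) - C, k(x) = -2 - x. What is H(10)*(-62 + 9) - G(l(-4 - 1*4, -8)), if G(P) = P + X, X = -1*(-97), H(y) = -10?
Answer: 461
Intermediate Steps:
l(C, W) = 4 + 4*C (l(C, W) = -2*((-2 - C) - C) = -2*(-2 - 2*C) = 4 + 4*C)
X = 97
G(P) = 97 + P (G(P) = P + 97 = 97 + P)
H(10)*(-62 + 9) - G(l(-4 - 1*4, -8)) = -10*(-62 + 9) - (97 + (4 + 4*(-4 - 1*4))) = -10*(-53) - (97 + (4 + 4*(-4 - 4))) = 530 - (97 + (4 + 4*(-8))) = 530 - (97 + (4 - 32)) = 530 - (97 - 28) = 530 - 1*69 = 530 - 69 = 461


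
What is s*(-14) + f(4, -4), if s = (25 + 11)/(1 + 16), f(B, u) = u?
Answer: -572/17 ≈ -33.647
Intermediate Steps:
s = 36/17 ≈ 2.1176
s*(-14) + f(4, -4) = (36/17)*(-14) - 4 = -504/17 - 4 = -572/17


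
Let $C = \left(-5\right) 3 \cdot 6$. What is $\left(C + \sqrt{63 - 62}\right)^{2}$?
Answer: $7921$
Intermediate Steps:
$C = -90$ ($C = \left(-15\right) 6 = -90$)
$\left(C + \sqrt{63 - 62}\right)^{2} = \left(-90 + \sqrt{63 - 62}\right)^{2} = \left(-90 + \sqrt{1}\right)^{2} = \left(-90 + 1\right)^{2} = \left(-89\right)^{2} = 7921$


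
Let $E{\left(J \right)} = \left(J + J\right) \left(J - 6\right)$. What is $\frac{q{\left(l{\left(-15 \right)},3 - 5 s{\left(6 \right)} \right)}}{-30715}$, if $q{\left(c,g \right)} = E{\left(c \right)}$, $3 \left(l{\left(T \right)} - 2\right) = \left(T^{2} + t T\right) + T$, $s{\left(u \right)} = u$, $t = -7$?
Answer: $- \frac{21614}{30715} \approx -0.7037$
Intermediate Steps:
$E{\left(J \right)} = 2 J \left(-6 + J\right)$
$l{\left(T \right)} = 2 - 2 T + \frac{T^{2}}{3}$ ($l{\left(T \right)} = 2 + \frac{\left(T^{2} - 7 T\right) + T}{3} = 2 + \frac{T^{2} - 6 T}{3} = 2 + \left(- 2 T + \frac{T^{2}}{3}\right) = 2 - 2 T + \frac{T^{2}}{3}$)
$q{\left(c,g \right)} = 2 c \left(-6 + c\right)$
$\frac{q{\left(l{\left(-15 \right)},3 - 5 s{\left(6 \right)} \right)}}{-30715} = \frac{2 \left(2 - -30 + \frac{\left(-15\right)^{2}}{3}\right) \left(-6 + \left(2 - -30 + \frac{\left(-15\right)^{2}}{3}\right)\right)}{-30715} = 2 \left(2 + 30 + \frac{1}{3} \cdot 225\right) \left(-6 + \left(2 + 30 + \frac{1}{3} \cdot 225\right)\right) \left(- \frac{1}{30715}\right) = 2 \left(2 + 30 + 75\right) \left(-6 + \left(2 + 30 + 75\right)\right) \left(- \frac{1}{30715}\right) = 2 \cdot 107 \left(-6 + 107\right) \left(- \frac{1}{30715}\right) = 2 \cdot 107 \cdot 101 \left(- \frac{1}{30715}\right) = 21614 \left(- \frac{1}{30715}\right) = - \frac{21614}{30715}$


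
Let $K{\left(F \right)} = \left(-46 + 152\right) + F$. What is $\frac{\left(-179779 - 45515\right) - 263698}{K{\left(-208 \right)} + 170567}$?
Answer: $- \frac{488992}{170465} \approx -2.8686$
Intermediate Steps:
$K{\left(F \right)} = 106 + F$
$\frac{\left(-179779 - 45515\right) - 263698}{K{\left(-208 \right)} + 170567} = \frac{\left(-179779 - 45515\right) - 263698}{\left(106 - 208\right) + 170567} = \frac{\left(-179779 - 45515\right) - 263698}{-102 + 170567} = \frac{-225294 - 263698}{170465} = \left(-488992\right) \frac{1}{170465} = - \frac{488992}{170465}$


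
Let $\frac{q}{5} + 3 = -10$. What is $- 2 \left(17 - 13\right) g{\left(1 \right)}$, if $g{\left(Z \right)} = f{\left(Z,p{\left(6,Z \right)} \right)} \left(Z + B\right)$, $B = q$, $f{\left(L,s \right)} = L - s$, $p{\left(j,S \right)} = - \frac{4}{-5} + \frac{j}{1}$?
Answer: $- \frac{14848}{5} \approx -2969.6$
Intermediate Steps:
$q = -65$ ($q = -15 + 5 \left(-10\right) = -15 - 50 = -65$)
$p{\left(j,S \right)} = \frac{4}{5} + j$ ($p{\left(j,S \right)} = \left(-4\right) \left(- \frac{1}{5}\right) + j 1 = \frac{4}{5} + j$)
$B = -65$
$g{\left(Z \right)} = \left(-65 + Z\right) \left(- \frac{34}{5} + Z\right)$ ($g{\left(Z \right)} = \left(Z - \left(\frac{4}{5} + 6\right)\right) \left(Z - 65\right) = \left(Z - \frac{34}{5}\right) \left(-65 + Z\right) = \left(- \frac{34}{5} + Z\right) \left(-65 + Z\right) = \left(-65 + Z\right) \left(- \frac{34}{5} + Z\right)$)
$- 2 \left(17 - 13\right) g{\left(1 \right)} = - 2 \left(17 - 13\right) \frac{\left(-65 + 1\right) \left(-34 + 5 \cdot 1\right)}{5} = \left(-2\right) 4 \cdot \frac{1}{5} \left(-64\right) \left(-34 + 5\right) = - 8 \cdot \frac{1}{5} \left(-64\right) \left(-29\right) = \left(-8\right) \frac{1856}{5} = - \frac{14848}{5}$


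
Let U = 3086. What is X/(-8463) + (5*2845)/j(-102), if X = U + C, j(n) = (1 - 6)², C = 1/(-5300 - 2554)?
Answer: 1219234945/2144142 ≈ 568.64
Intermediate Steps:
C = -1/7854 (C = 1/(-7854) = -1/7854 ≈ -0.00012732)
j(n) = 25 (j(n) = (-5)² = 25)
X = 24237443/7854 (X = 3086 - 1/7854 = 24237443/7854 ≈ 3086.0)
X/(-8463) + (5*2845)/j(-102) = (24237443/7854)/(-8463) + (5*2845)/25 = (24237443/7854)*(-1/8463) + 14225*(1/25) = -781853/2144142 + 569 = 1219234945/2144142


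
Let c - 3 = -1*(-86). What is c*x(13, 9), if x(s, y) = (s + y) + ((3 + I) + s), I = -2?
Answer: 3204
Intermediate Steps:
x(s, y) = 1 + y + 2*s (x(s, y) = (s + y) + ((3 - 2) + s) = (s + y) + (1 + s) = 1 + y + 2*s)
c = 89 (c = 3 - 1*(-86) = 3 + 86 = 89)
c*x(13, 9) = 89*(1 + 9 + 2*13) = 89*(1 + 9 + 26) = 89*36 = 3204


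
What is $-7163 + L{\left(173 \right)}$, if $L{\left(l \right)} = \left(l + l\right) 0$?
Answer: $-7163$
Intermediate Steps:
$L{\left(l \right)} = 0$ ($L{\left(l \right)} = 2 l 0 = 0$)
$-7163 + L{\left(173 \right)} = -7163 + 0 = -7163$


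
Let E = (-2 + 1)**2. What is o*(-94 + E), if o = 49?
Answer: -4557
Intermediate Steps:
E = 1 (E = (-1)**2 = 1)
o*(-94 + E) = 49*(-94 + 1) = 49*(-93) = -4557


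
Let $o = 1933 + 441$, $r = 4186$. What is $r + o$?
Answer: $6560$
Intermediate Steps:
$o = 2374$
$r + o = 4186 + 2374 = 6560$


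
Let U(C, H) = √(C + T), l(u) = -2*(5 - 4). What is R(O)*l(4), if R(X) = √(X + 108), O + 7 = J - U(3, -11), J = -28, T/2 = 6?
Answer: -2*√(73 - √15) ≈ -16.629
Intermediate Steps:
T = 12 (T = 2*6 = 12)
l(u) = -2 (l(u) = -2*1 = -2)
U(C, H) = √(12 + C) (U(C, H) = √(C + 12) = √(12 + C))
O = -35 - √15 (O = -7 + (-28 - √(12 + 3)) = -7 + (-28 - √15) = -35 - √15 ≈ -38.873)
R(X) = √(108 + X)
R(O)*l(4) = √(108 + (-35 - √15))*(-2) = √(73 - √15)*(-2) = -2*√(73 - √15)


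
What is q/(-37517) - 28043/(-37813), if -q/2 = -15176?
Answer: -95610945/1418630321 ≈ -0.067397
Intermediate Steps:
q = 30352 (q = -2*(-15176) = 30352)
q/(-37517) - 28043/(-37813) = 30352/(-37517) - 28043/(-37813) = 30352*(-1/37517) - 28043*(-1/37813) = -30352/37517 + 28043/37813 = -95610945/1418630321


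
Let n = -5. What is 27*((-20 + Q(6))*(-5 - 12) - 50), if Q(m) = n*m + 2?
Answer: 20682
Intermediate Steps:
Q(m) = 2 - 5*m (Q(m) = -5*m + 2 = 2 - 5*m)
27*((-20 + Q(6))*(-5 - 12) - 50) = 27*((-20 + (2 - 5*6))*(-5 - 12) - 50) = 27*((-20 + (2 - 30))*(-17) - 50) = 27*((-20 - 28)*(-17) - 50) = 27*(-48*(-17) - 50) = 27*(816 - 50) = 27*766 = 20682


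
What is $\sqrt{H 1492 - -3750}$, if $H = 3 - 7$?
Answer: $i \sqrt{2218} \approx 47.096 i$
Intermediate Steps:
$H = -4$
$\sqrt{H 1492 - -3750} = \sqrt{\left(-4\right) 1492 - -3750} = \sqrt{-5968 + 3750} = \sqrt{-2218} = i \sqrt{2218}$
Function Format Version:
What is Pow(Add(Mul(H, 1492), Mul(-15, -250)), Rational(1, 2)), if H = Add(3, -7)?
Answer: Mul(I, Pow(2218, Rational(1, 2))) ≈ Mul(47.096, I)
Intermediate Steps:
H = -4
Pow(Add(Mul(H, 1492), Mul(-15, -250)), Rational(1, 2)) = Pow(Add(Mul(-4, 1492), Mul(-15, -250)), Rational(1, 2)) = Pow(Add(-5968, 3750), Rational(1, 2)) = Pow(-2218, Rational(1, 2)) = Mul(I, Pow(2218, Rational(1, 2)))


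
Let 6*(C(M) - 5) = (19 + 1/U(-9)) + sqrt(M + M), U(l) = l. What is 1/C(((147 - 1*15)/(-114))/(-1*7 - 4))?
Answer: 112860/919519 - 243*sqrt(19)/919519 ≈ 0.12159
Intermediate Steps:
C(M) = 220/27 + sqrt(2)*sqrt(M)/6 (C(M) = 5 + ((19 + 1/(-9)) + sqrt(M + M))/6 = 5 + ((19 - 1/9) + sqrt(2*M))/6 = 5 + (170/9 + sqrt(2)*sqrt(M))/6 = 5 + (85/27 + sqrt(2)*sqrt(M)/6) = 220/27 + sqrt(2)*sqrt(M)/6)
1/C(((147 - 1*15)/(-114))/(-1*7 - 4)) = 1/(220/27 + sqrt(2)*sqrt(((147 - 1*15)/(-114))/(-1*7 - 4))/6) = 1/(220/27 + sqrt(2)*sqrt(((147 - 15)*(-1/114))/(-7 - 4))/6) = 1/(220/27 + sqrt(2)*sqrt((132*(-1/114))/(-11))/6) = 1/(220/27 + sqrt(2)*sqrt(-22/19*(-1/11))/6) = 1/(220/27 + sqrt(2)*sqrt(2/19)/6) = 1/(220/27 + sqrt(2)*(sqrt(38)/19)/6) = 1/(220/27 + sqrt(19)/57)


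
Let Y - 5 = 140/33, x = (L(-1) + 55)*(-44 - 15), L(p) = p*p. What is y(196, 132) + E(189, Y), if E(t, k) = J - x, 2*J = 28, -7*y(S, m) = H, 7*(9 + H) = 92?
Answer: 162553/49 ≈ 3317.4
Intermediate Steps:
L(p) = p**2
H = 29/7 (H = -9 + (1/7)*92 = -9 + 92/7 = 29/7 ≈ 4.1429)
x = -3304 (x = ((-1)**2 + 55)*(-44 - 15) = (1 + 55)*(-59) = 56*(-59) = -3304)
Y = 305/33 (Y = 5 + 140/33 = 305/33 ≈ 9.2424)
y(S, m) = -29/49 (y(S, m) = -1/7*29/7 = -29/49)
J = 14 (J = (1/2)*28 = 14)
E(t, k) = 3318 (E(t, k) = 14 - 1*(-3304) = 14 + 3304 = 3318)
y(196, 132) + E(189, Y) = -29/49 + 3318 = 162553/49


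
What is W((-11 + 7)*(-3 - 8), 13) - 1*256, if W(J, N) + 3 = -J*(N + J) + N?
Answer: -2754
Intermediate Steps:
W(J, N) = -3 + N - J*(J + N) (W(J, N) = -3 + (-J*(N + J) + N) = -3 + (-J*(J + N) + N) = -3 + (N - J*(J + N)) = -3 + N - J*(J + N))
W((-11 + 7)*(-3 - 8), 13) - 1*256 = (-3 + 13 - ((-11 + 7)*(-3 - 8))**2 - 1*(-11 + 7)*(-3 - 8)*13) - 1*256 = (-3 + 13 - (-4*(-11))**2 - 1*(-4*(-11))*13) - 256 = (-3 + 13 - 1*44**2 - 1*44*13) - 256 = (-3 + 13 - 1*1936 - 572) - 256 = (-3 + 13 - 1936 - 572) - 256 = -2498 - 256 = -2754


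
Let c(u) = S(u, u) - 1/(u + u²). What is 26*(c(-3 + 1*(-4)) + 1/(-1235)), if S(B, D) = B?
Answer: -364367/1995 ≈ -182.64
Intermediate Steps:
c(u) = u - 1/(u + u²)
26*(c(-3 + 1*(-4)) + 1/(-1235)) = 26*((-1 + (-3 + 1*(-4))² + (-3 + 1*(-4))³)/((-3 + 1*(-4))*(1 + (-3 + 1*(-4)))) + 1/(-1235)) = 26*((-1 + (-3 - 4)² + (-3 - 4)³)/((-3 - 4)*(1 + (-3 - 4))) - 1/1235) = 26*((-1 + (-7)² + (-7)³)/((-7)*(1 - 7)) - 1/1235) = 26*(-⅐*(-1 + 49 - 343)/(-6) - 1/1235) = 26*(-⅐*(-⅙)*(-295) - 1/1235) = 26*(-295/42 - 1/1235) = 26*(-364367/51870) = -364367/1995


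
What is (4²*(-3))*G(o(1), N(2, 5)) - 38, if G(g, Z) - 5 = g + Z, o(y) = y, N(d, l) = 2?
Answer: -422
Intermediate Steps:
G(g, Z) = 5 + Z + g (G(g, Z) = 5 + (g + Z) = 5 + (Z + g) = 5 + Z + g)
(4²*(-3))*G(o(1), N(2, 5)) - 38 = (4²*(-3))*(5 + 2 + 1) - 38 = (16*(-3))*8 - 38 = -48*8 - 38 = -384 - 38 = -422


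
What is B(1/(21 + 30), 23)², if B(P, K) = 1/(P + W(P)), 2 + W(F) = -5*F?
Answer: 2601/11236 ≈ 0.23149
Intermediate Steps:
W(F) = -2 - 5*F
B(P, K) = 1/(-2 - 4*P) (B(P, K) = 1/(P + (-2 - 5*P)) = 1/(-2 - 4*P))
B(1/(21 + 30), 23)² = (-1/(2 + 4/(21 + 30)))² = (-1/(2 + 4/51))² = (-1/106/51)² = (-1*51/106)² = (-51/106)² = 2601/11236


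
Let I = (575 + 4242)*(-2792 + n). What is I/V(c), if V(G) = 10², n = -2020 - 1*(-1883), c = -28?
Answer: -14108993/100 ≈ -1.4109e+5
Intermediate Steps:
n = -137 (n = -2020 + 1883 = -137)
I = -14108993 (I = (575 + 4242)*(-2792 - 137) = 4817*(-2929) = -14108993)
V(G) = 100
I/V(c) = -14108993/100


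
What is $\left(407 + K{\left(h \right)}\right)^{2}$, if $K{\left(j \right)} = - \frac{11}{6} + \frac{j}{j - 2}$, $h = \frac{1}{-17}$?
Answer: $\frac{7240478281}{44100} \approx 1.6418 \cdot 10^{5}$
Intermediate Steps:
$h = - \frac{1}{17} \approx -0.058824$
$K{\left(j \right)} = - \frac{11}{6} + \frac{j}{-2 + j}$ ($K{\left(j \right)} = \left(-11\right) \frac{1}{6} + \frac{j}{-2 + j} = - \frac{11}{6} + \frac{j}{-2 + j}$)
$\left(407 + K{\left(h \right)}\right)^{2} = \left(407 + \frac{22 - - \frac{5}{17}}{6 \left(-2 - \frac{1}{17}\right)}\right)^{2} = \left(407 + \frac{22 + \frac{5}{17}}{6 \left(- \frac{35}{17}\right)}\right)^{2} = \left(407 + \frac{1}{6} \left(- \frac{17}{35}\right) \frac{379}{17}\right)^{2} = \left(407 - \frac{379}{210}\right)^{2} = \left(\frac{85091}{210}\right)^{2} = \frac{7240478281}{44100}$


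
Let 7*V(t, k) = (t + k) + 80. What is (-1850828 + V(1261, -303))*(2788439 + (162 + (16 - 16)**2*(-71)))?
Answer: -36125651113558/7 ≈ -5.1608e+12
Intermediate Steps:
V(t, k) = 80/7 + k/7 + t/7 (V(t, k) = ((t + k) + 80)/7 = ((k + t) + 80)/7 = (80 + k + t)/7 = 80/7 + k/7 + t/7)
(-1850828 + V(1261, -303))*(2788439 + (162 + (16 - 16)**2*(-71))) = (-1850828 + (80/7 + (1/7)*(-303) + (1/7)*1261))*(2788439 + (162 + (16 - 16)**2*(-71))) = (-1850828 + (80/7 - 303/7 + 1261/7))*(2788439 + (162 + 0**2*(-71))) = (-1850828 + 1038/7)*(2788439 + (162 + 0*(-71))) = -12954758*(2788439 + (162 + 0))/7 = -12954758*(2788439 + 162)/7 = -12954758/7*2788601 = -36125651113558/7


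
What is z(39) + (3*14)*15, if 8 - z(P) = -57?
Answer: 695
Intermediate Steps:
z(P) = 65 (z(P) = 8 - 1*(-57) = 8 + 57 = 65)
z(39) + (3*14)*15 = 65 + (3*14)*15 = 65 + 42*15 = 65 + 630 = 695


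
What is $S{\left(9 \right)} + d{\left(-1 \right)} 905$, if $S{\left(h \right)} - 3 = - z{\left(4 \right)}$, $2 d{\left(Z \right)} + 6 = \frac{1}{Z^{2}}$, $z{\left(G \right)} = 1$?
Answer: $- \frac{4521}{2} \approx -2260.5$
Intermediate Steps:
$d{\left(Z \right)} = -3 + \frac{1}{2 Z^{2}}$
$S{\left(h \right)} = 2$ ($S{\left(h \right)} = 3 - 1 = 2$)
$S{\left(9 \right)} + d{\left(-1 \right)} 905 = 2 + \left(-3 + \frac{1}{2 \cdot 1}\right) 905 = 2 + \left(-3 + \frac{1}{2} \cdot 1\right) 905 = 2 + \left(-3 + \frac{1}{2}\right) 905 = 2 - \frac{4525}{2} = - \frac{4521}{2}$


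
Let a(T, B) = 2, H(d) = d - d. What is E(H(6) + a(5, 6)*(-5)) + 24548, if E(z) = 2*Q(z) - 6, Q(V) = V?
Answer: 24522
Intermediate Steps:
H(d) = 0
E(z) = -6 + 2*z (E(z) = 2*z - 6 = -6 + 2*z)
E(H(6) + a(5, 6)*(-5)) + 24548 = (-6 + 2*(0 + 2*(-5))) + 24548 = (-6 + 2*(0 - 10)) + 24548 = (-6 + 2*(-10)) + 24548 = (-6 - 20) + 24548 = -26 + 24548 = 24522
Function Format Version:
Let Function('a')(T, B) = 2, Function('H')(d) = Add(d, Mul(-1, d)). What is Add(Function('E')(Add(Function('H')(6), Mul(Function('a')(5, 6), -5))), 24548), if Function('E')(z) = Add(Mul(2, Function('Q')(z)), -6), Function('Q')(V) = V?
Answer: 24522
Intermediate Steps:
Function('H')(d) = 0
Function('E')(z) = Add(-6, Mul(2, z)) (Function('E')(z) = Add(Mul(2, z), -6) = Add(-6, Mul(2, z)))
Add(Function('E')(Add(Function('H')(6), Mul(Function('a')(5, 6), -5))), 24548) = Add(Add(-6, Mul(2, Add(0, Mul(2, -5)))), 24548) = Add(Add(-6, Mul(2, Add(0, -10))), 24548) = Add(Add(-6, Mul(2, -10)), 24548) = Add(Add(-6, -20), 24548) = Add(-26, 24548) = 24522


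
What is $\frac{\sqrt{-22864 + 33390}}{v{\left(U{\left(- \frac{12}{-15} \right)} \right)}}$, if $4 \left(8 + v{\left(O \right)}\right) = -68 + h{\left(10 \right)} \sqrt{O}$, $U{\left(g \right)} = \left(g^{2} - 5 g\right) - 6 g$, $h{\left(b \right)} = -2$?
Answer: $- \frac{625 \sqrt{10526}}{15676} + \frac{5 i \sqrt{536826}}{15676} \approx -4.0905 + 0.2337 i$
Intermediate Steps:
$U{\left(g \right)} = g^{2} - 11 g$
$v{\left(O \right)} = -25 - \frac{\sqrt{O}}{2}$ ($v{\left(O \right)} = -8 + \frac{-68 - 2 \sqrt{O}}{4} = -8 - \left(17 + \frac{\sqrt{O}}{2}\right) = -25 - \frac{\sqrt{O}}{2}$)
$\frac{\sqrt{-22864 + 33390}}{v{\left(U{\left(- \frac{12}{-15} \right)} \right)}} = \frac{\sqrt{-22864 + 33390}}{-25 - \frac{\sqrt{- \frac{12}{-15} \left(-11 - \frac{12}{-15}\right)}}{2}} = \frac{\sqrt{10526}}{-25 - \frac{\sqrt{\left(-12\right) \left(- \frac{1}{15}\right) \left(-11 - - \frac{4}{5}\right)}}{2}} = \frac{\sqrt{10526}}{-25 - \frac{\sqrt{\frac{4 \left(-11 + \frac{4}{5}\right)}{5}}}{2}} = \frac{\sqrt{10526}}{-25 - \frac{\sqrt{\frac{4}{5} \left(- \frac{51}{5}\right)}}{2}} = \frac{\sqrt{10526}}{-25 - \frac{\sqrt{- \frac{204}{25}}}{2}} = \frac{\sqrt{10526}}{-25 - \frac{\frac{2}{5} i \sqrt{51}}{2}} = \frac{\sqrt{10526}}{-25 - \frac{i \sqrt{51}}{5}}$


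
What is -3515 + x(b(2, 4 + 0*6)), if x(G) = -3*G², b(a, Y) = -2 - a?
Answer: -3563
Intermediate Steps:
-3515 + x(b(2, 4 + 0*6)) = -3515 - 3*(-2 - 1*2)² = -3515 - 3*(-2 - 2)² = -3515 - 3*(-4)² = -3515 - 3*16 = -3515 - 48 = -3563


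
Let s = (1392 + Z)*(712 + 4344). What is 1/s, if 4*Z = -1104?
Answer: 1/5642496 ≈ 1.7723e-7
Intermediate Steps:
Z = -276 (Z = (1/4)*(-1104) = -276)
s = 5642496 (s = (1392 - 276)*(712 + 4344) = 1116*5056 = 5642496)
1/s = 1/5642496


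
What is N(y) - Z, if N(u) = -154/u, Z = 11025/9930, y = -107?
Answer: 23303/70834 ≈ 0.32898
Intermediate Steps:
Z = 735/662 (Z = 11025*(1/9930) = 735/662 ≈ 1.1103)
N(y) - Z = -154/(-107) - 1*735/662 = -154*(-1/107) - 735/662 = 154/107 - 735/662 = 23303/70834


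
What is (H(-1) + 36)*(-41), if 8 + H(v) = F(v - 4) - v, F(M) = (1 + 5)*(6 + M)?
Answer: -1435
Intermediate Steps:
F(M) = 36 + 6*M (F(M) = 6*(6 + M) = 36 + 6*M)
H(v) = 4 + 5*v (H(v) = -8 + ((36 + 6*(v - 4)) - v) = -8 + ((36 + 6*(-4 + v)) - v) = -8 + ((36 + (-24 + 6*v)) - v) = -8 + ((12 + 6*v) - v) = -8 + (12 + 5*v) = 4 + 5*v)
(H(-1) + 36)*(-41) = ((4 + 5*(-1)) + 36)*(-41) = ((4 - 5) + 36)*(-41) = (-1 + 36)*(-41) = 35*(-41) = -1435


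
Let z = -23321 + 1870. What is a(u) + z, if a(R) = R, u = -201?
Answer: -21652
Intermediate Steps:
z = -21451
a(u) + z = -201 - 21451 = -21652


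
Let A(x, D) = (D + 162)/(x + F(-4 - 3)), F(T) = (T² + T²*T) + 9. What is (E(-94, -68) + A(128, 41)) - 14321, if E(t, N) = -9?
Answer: -2250013/157 ≈ -14331.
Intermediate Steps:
F(T) = 9 + T² + T³ (F(T) = (T² + T³) + 9 = 9 + T² + T³)
A(x, D) = (162 + D)/(-285 + x) (A(x, D) = (D + 162)/(x + (9 + (-4 - 3)² + (-4 - 3)³)) = (162 + D)/(x + (9 + (-7)² + (-7)³)) = (162 + D)/(x + (9 + 49 - 343)) = (162 + D)/(x - 285) = (162 + D)/(-285 + x))
(E(-94, -68) + A(128, 41)) - 14321 = (-9 + (162 + 41)/(-285 + 128)) - 14321 = (-9 + 203/(-157)) - 14321 = (-9 - 1/157*203) - 14321 = (-9 - 203/157) - 14321 = -1616/157 - 14321 = -2250013/157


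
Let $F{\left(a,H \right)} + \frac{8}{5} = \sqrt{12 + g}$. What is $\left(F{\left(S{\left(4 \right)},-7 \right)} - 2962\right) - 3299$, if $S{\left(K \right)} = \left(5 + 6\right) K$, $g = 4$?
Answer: $- \frac{31293}{5} \approx -6258.6$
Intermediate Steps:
$S{\left(K \right)} = 11 K$
$F{\left(a,H \right)} = \frac{12}{5}$ ($F{\left(a,H \right)} = - \frac{8}{5} + \sqrt{12 + 4} = - \frac{8}{5} + \sqrt{16} = - \frac{8}{5} + 4 = \frac{12}{5}$)
$\left(F{\left(S{\left(4 \right)},-7 \right)} - 2962\right) - 3299 = \left(\frac{12}{5} - 2962\right) - 3299 = - \frac{14798}{5} - 3299 = - \frac{31293}{5}$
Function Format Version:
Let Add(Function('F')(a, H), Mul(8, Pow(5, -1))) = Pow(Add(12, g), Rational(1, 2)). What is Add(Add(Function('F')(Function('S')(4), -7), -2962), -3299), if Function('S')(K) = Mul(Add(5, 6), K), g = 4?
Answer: Rational(-31293, 5) ≈ -6258.6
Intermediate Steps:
Function('S')(K) = Mul(11, K)
Function('F')(a, H) = Rational(12, 5) (Function('F')(a, H) = Add(Rational(-8, 5), Pow(Add(12, 4), Rational(1, 2))) = Add(Rational(-8, 5), Pow(16, Rational(1, 2))) = Add(Rational(-8, 5), 4) = Rational(12, 5))
Add(Add(Function('F')(Function('S')(4), -7), -2962), -3299) = Add(Add(Rational(12, 5), -2962), -3299) = Add(Rational(-14798, 5), -3299) = Rational(-31293, 5)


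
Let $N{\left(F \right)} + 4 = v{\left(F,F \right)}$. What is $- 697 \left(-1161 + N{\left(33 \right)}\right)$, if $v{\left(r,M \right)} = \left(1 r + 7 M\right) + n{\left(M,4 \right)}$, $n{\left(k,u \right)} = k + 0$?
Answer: $604996$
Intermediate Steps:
$n{\left(k,u \right)} = k$
$v{\left(r,M \right)} = r + 8 M$ ($v{\left(r,M \right)} = \left(1 r + 7 M\right) + M = \left(r + 7 M\right) + M = r + 8 M$)
$N{\left(F \right)} = -4 + 9 F$ ($N{\left(F \right)} = -4 + \left(F + 8 F\right) = -4 + 9 F$)
$- 697 \left(-1161 + N{\left(33 \right)}\right) = - 697 \left(-1161 + \left(-4 + 9 \cdot 33\right)\right) = - 697 \left(-1161 + \left(-4 + 297\right)\right) = - 697 \left(-1161 + 293\right) = \left(-697\right) \left(-868\right) = 604996$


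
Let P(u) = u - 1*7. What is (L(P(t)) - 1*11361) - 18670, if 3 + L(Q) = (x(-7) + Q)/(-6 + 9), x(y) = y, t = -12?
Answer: -90128/3 ≈ -30043.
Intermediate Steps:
P(u) = -7 + u (P(u) = u - 7 = -7 + u)
L(Q) = -16/3 + Q/3 (L(Q) = -3 + (-7 + Q)/(-6 + 9) = -3 + (-7 + Q)/3 = -3 + (-7 + Q)*(⅓) = -3 + (-7/3 + Q/3) = -16/3 + Q/3)
(L(P(t)) - 1*11361) - 18670 = ((-16/3 + (-7 - 12)/3) - 1*11361) - 18670 = ((-16/3 + (⅓)*(-19)) - 11361) - 18670 = ((-16/3 - 19/3) - 11361) - 18670 = (-35/3 - 11361) - 18670 = -34118/3 - 18670 = -90128/3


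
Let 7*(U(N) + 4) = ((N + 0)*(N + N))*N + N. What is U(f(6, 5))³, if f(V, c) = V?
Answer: 68921000/343 ≈ 2.0094e+5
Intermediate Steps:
U(N) = -4 + N/7 + 2*N³/7 (U(N) = -4 + (((N + 0)*(N + N))*N + N)/7 = -4 + ((N*(2*N))*N + N)/7 = -4 + ((2*N²)*N + N)/7 = -4 + (2*N³ + N)/7 = -4 + (N + 2*N³)/7 = -4 + (N/7 + 2*N³/7) = -4 + N/7 + 2*N³/7)
U(f(6, 5))³ = (-4 + (⅐)*6 + (2/7)*6³)³ = (-4 + 6/7 + (2/7)*216)³ = (-4 + 6/7 + 432/7)³ = (410/7)³ = 68921000/343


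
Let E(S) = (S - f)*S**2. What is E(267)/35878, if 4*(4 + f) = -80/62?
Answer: 599611779/1112218 ≈ 539.11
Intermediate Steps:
f = -134/31 (f = -4 + (-80/62)/4 = -4 + (-80*1/62)/4 = -4 + (1/4)*(-40/31) = -4 - 10/31 = -134/31 ≈ -4.3226)
E(S) = S**2*(134/31 + S) (E(S) = (S - 1*(-134/31))*S**2 = (S + 134/31)*S**2 = (134/31 + S)*S**2 = S**2*(134/31 + S))
E(267)/35878 = (267**2*(134/31 + 267))/35878 = (71289*(8411/31))*(1/35878) = (599611779/31)*(1/35878) = 599611779/1112218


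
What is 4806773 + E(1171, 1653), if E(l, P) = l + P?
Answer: 4809597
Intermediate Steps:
E(l, P) = P + l
4806773 + E(1171, 1653) = 4806773 + (1653 + 1171) = 4806773 + 2824 = 4809597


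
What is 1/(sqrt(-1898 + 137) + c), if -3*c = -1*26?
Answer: 78/16525 - 9*I*sqrt(1761)/16525 ≈ 0.0047201 - 0.022855*I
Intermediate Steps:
c = 26/3 (c = -(-1)*26/3 = -1/3*(-26) = 26/3 ≈ 8.6667)
1/(sqrt(-1898 + 137) + c) = 1/(sqrt(-1898 + 137) + 26/3) = 1/(sqrt(-1761) + 26/3) = 1/(I*sqrt(1761) + 26/3) = 1/(26/3 + I*sqrt(1761))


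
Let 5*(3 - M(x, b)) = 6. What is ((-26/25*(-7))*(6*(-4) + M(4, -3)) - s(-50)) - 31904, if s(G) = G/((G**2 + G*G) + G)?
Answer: -396811873/12375 ≈ -32066.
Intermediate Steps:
M(x, b) = 9/5 (M(x, b) = 3 - 1/5*6 = 3 - 6/5 = 9/5)
s(G) = G/(G + 2*G**2) (s(G) = G/((G**2 + G**2) + G) = G/(2*G**2 + G) = G/(G + 2*G**2))
((-26/25*(-7))*(6*(-4) + M(4, -3)) - s(-50)) - 31904 = ((-26/25*(-7))*(6*(-4) + 9/5) - 1/(1 + 2*(-50))) - 31904 = ((-26*1/25*(-7))*(-24 + 9/5) - 1/(1 - 100)) - 31904 = (-26/25*(-7)*(-111/5) - 1/(-99)) - 31904 = ((182/25)*(-111/5) - 1*(-1/99)) - 31904 = (-20202/125 + 1/99) - 31904 = -1999873/12375 - 31904 = -396811873/12375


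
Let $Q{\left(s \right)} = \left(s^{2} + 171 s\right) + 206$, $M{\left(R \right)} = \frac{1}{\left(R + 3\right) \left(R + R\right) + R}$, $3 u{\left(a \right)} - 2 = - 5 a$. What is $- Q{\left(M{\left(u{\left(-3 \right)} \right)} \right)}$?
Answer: $- \frac{181529396}{874225} \approx -207.65$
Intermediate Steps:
$u{\left(a \right)} = \frac{2}{3} - \frac{5 a}{3}$ ($u{\left(a \right)} = \frac{2}{3} + \frac{\left(-5\right) a}{3} = \frac{2}{3} - \frac{5 a}{3}$)
$M{\left(R \right)} = \frac{1}{R + 2 R \left(3 + R\right)}$ ($M{\left(R \right)} = \frac{1}{\left(3 + R\right) 2 R + R} = \frac{1}{2 R \left(3 + R\right) + R} = \frac{1}{R + 2 R \left(3 + R\right)}$)
$Q{\left(s \right)} = 206 + s^{2} + 171 s$
$- Q{\left(M{\left(u{\left(-3 \right)} \right)} \right)} = - (206 + \left(\frac{1}{\left(\frac{2}{3} - -5\right) \left(7 + 2 \left(\frac{2}{3} - -5\right)\right)}\right)^{2} + 171 \frac{1}{\left(\frac{2}{3} - -5\right) \left(7 + 2 \left(\frac{2}{3} - -5\right)\right)}) = - (206 + \left(\frac{1}{\left(\frac{2}{3} + 5\right) \left(7 + 2 \left(\frac{2}{3} + 5\right)\right)}\right)^{2} + 171 \frac{1}{\left(\frac{2}{3} + 5\right) \left(7 + 2 \left(\frac{2}{3} + 5\right)\right)}) = - (206 + \left(\frac{1}{\frac{17}{3} \left(7 + 2 \cdot \frac{17}{3}\right)}\right)^{2} + 171 \frac{1}{\frac{17}{3} \left(7 + 2 \cdot \frac{17}{3}\right)}) = - (206 + \left(\frac{3}{17 \left(7 + \frac{34}{3}\right)}\right)^{2} + 171 \frac{3}{17 \left(7 + \frac{34}{3}\right)}) = - (206 + \left(\frac{3}{17 \cdot \frac{55}{3}}\right)^{2} + 171 \frac{3}{17 \cdot \frac{55}{3}}) = - (206 + \left(\frac{3}{17} \cdot \frac{3}{55}\right)^{2} + 171 \cdot \frac{3}{17} \cdot \frac{3}{55}) = - (206 + \left(\frac{9}{935}\right)^{2} + 171 \cdot \frac{9}{935}) = - (206 + \frac{81}{874225} + \frac{1539}{935}) = \left(-1\right) \frac{181529396}{874225} = - \frac{181529396}{874225}$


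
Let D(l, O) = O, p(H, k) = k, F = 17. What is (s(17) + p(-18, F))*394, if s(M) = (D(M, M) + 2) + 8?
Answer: 17336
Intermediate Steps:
s(M) = 10 + M (s(M) = (M + 2) + 8 = (2 + M) + 8 = 10 + M)
(s(17) + p(-18, F))*394 = ((10 + 17) + 17)*394 = (27 + 17)*394 = 44*394 = 17336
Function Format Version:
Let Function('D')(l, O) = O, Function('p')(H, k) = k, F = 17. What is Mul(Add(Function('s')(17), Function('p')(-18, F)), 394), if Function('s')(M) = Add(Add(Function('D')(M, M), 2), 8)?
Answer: 17336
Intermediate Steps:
Function('s')(M) = Add(10, M) (Function('s')(M) = Add(Add(M, 2), 8) = Add(Add(2, M), 8) = Add(10, M))
Mul(Add(Function('s')(17), Function('p')(-18, F)), 394) = Mul(Add(Add(10, 17), 17), 394) = Mul(Add(27, 17), 394) = Mul(44, 394) = 17336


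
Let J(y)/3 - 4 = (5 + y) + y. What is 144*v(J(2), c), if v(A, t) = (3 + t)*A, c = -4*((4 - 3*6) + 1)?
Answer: 308880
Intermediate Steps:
J(y) = 27 + 6*y (J(y) = 12 + 3*((5 + y) + y) = 12 + 3*(5 + 2*y) = 12 + (15 + 6*y) = 27 + 6*y)
c = 52 (c = -4*((4 - 18) + 1) = -4*(-14 + 1) = -4*(-13) = 52)
v(A, t) = A*(3 + t)
144*v(J(2), c) = 144*((27 + 6*2)*(3 + 52)) = 144*((27 + 12)*55) = 144*(39*55) = 144*2145 = 308880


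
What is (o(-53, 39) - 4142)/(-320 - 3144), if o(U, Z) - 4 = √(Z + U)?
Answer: 2069/1732 - I*√14/3464 ≈ 1.1946 - 0.0010802*I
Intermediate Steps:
o(U, Z) = 4 + √(U + Z) (o(U, Z) = 4 + √(Z + U) = 4 + √(U + Z))
(o(-53, 39) - 4142)/(-320 - 3144) = ((4 + √(-53 + 39)) - 4142)/(-320 - 3144) = ((4 + √(-14)) - 4142)/(-3464) = ((4 + I*√14) - 4142)*(-1/3464) = (-4138 + I*√14)*(-1/3464) = 2069/1732 - I*√14/3464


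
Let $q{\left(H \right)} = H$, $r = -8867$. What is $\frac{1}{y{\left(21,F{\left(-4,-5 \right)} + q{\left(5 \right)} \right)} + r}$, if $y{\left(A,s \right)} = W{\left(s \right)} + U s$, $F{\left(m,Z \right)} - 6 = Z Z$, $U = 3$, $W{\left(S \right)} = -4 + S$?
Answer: $- \frac{1}{8727} \approx -0.00011459$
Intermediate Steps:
$F{\left(m,Z \right)} = 6 + Z^{2}$ ($F{\left(m,Z \right)} = 6 + Z Z = 6 + Z^{2}$)
$y{\left(A,s \right)} = -4 + 4 s$ ($y{\left(A,s \right)} = \left(-4 + s\right) + 3 s = -4 + 4 s$)
$\frac{1}{y{\left(21,F{\left(-4,-5 \right)} + q{\left(5 \right)} \right)} + r} = \frac{1}{\left(-4 + 4 \left(\left(6 + \left(-5\right)^{2}\right) + 5\right)\right) - 8867} = \frac{1}{\left(-4 + 4 \left(\left(6 + 25\right) + 5\right)\right) - 8867} = \frac{1}{\left(-4 + 4 \left(31 + 5\right)\right) - 8867} = \frac{1}{\left(-4 + 4 \cdot 36\right) - 8867} = \frac{1}{\left(-4 + 144\right) - 8867} = \frac{1}{140 - 8867} = \frac{1}{-8727} = - \frac{1}{8727}$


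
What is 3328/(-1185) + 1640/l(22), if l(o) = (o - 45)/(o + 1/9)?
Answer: -129141832/81765 ≈ -1579.4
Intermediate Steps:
l(o) = (-45 + o)/(⅑ + o) (l(o) = (-45 + o)/(o + ⅑) = (-45 + o)/(⅑ + o))
3328/(-1185) + 1640/l(22) = 3328/(-1185) + 1640/((9*(-45 + 22)/(1 + 9*22))) = 3328*(-1/1185) + 1640/((9*(-23)/(1 + 198))) = -3328/1185 + 1640/((9*(-23)/199)) = -3328/1185 + 1640/((9*(1/199)*(-23))) = -3328/1185 + 1640/(-207/199) = -3328/1185 + 1640*(-199/207) = -3328/1185 - 326360/207 = -129141832/81765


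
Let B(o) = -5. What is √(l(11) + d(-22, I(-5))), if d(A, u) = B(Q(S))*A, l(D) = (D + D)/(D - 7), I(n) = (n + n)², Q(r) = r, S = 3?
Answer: √462/2 ≈ 10.747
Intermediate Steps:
I(n) = 4*n² (I(n) = (2*n)² = 4*n²)
l(D) = 2*D/(-7 + D) (l(D) = (2*D)/(-7 + D) = 2*D/(-7 + D))
d(A, u) = -5*A
√(l(11) + d(-22, I(-5))) = √(2*11/(-7 + 11) - 5*(-22)) = √(2*11/4 + 110) = √(2*11*(¼) + 110) = √(11/2 + 110) = √(231/2) = √462/2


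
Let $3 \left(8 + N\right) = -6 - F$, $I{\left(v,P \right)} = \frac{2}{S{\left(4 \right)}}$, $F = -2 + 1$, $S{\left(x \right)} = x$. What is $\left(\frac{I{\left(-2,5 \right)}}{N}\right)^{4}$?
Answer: $\frac{81}{11316496} \approx 7.1577 \cdot 10^{-6}$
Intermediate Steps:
$F = -1$
$I{\left(v,P \right)} = \frac{1}{2}$ ($I{\left(v,P \right)} = \frac{2}{4} = 2 \cdot \frac{1}{4} = \frac{1}{2}$)
$N = - \frac{29}{3}$ ($N = -8 + \frac{-6 - -1}{3} = -8 + \frac{-6 + 1}{3} = -8 + \frac{1}{3} \left(-5\right) = -8 - \frac{5}{3} = - \frac{29}{3} \approx -9.6667$)
$\left(\frac{I{\left(-2,5 \right)}}{N}\right)^{4} = \left(\frac{1}{2 \left(- \frac{29}{3}\right)}\right)^{4} = \left(\frac{1}{2} \left(- \frac{3}{29}\right)\right)^{4} = \left(- \frac{3}{58}\right)^{4} = \frac{81}{11316496}$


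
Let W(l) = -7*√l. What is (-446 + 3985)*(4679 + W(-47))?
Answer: 16558981 - 24773*I*√47 ≈ 1.6559e+7 - 1.6984e+5*I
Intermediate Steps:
(-446 + 3985)*(4679 + W(-47)) = (-446 + 3985)*(4679 - 7*I*√47) = 3539*(4679 - 7*I*√47) = 16558981 - 24773*I*√47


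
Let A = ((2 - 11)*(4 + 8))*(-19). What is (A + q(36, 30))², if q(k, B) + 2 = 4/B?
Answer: 945685504/225 ≈ 4.2030e+6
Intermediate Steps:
q(k, B) = -2 + 4/B
A = 2052 (A = -9*12*(-19) = -108*(-19) = 2052)
(A + q(36, 30))² = (2052 + (-2 + 4/30))² = (2052 + (-2 + 4*(1/30)))² = (2052 + (-2 + 2/15))² = (2052 - 28/15)² = (30752/15)² = 945685504/225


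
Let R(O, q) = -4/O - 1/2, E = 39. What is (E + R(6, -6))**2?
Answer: 51529/36 ≈ 1431.4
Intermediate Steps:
R(O, q) = -1/2 - 4/O (R(O, q) = -4/O - 1*1/2 = -4/O - 1/2 = -1/2 - 4/O)
(E + R(6, -6))**2 = (39 + (1/2)*(-8 - 1*6)/6)**2 = (39 + (1/2)*(1/6)*(-8 - 6))**2 = (39 + (1/2)*(1/6)*(-14))**2 = (39 - 7/6)**2 = (227/6)**2 = 51529/36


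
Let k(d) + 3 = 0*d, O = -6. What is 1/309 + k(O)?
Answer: -926/309 ≈ -2.9968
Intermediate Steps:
k(d) = -3 (k(d) = -3 + 0*d = -3 + 0 = -3)
1/309 + k(O) = 1/309 - 3 = -926/309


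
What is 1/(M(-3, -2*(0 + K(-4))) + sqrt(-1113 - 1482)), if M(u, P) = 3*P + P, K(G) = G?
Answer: 32/3619 - I*sqrt(2595)/3619 ≈ 0.0088422 - 0.014076*I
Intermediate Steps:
M(u, P) = 4*P
1/(M(-3, -2*(0 + K(-4))) + sqrt(-1113 - 1482)) = 1/(4*(-2*(0 - 4)) + sqrt(-1113 - 1482)) = 1/(4*(-2*(-4)) + sqrt(-2595)) = 1/(4*8 + I*sqrt(2595)) = 1/(32 + I*sqrt(2595))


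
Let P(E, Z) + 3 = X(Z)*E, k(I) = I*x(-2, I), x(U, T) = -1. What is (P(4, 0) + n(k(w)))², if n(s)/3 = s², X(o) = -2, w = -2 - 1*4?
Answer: 9409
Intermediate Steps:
w = -6 (w = -2 - 4 = -6)
k(I) = -I (k(I) = I*(-1) = -I)
P(E, Z) = -3 - 2*E
n(s) = 3*s²
(P(4, 0) + n(k(w)))² = ((-3 - 2*4) + 3*(-1*(-6))²)² = ((-3 - 8) + 3*6²)² = (-11 + 3*36)² = (-11 + 108)² = 97² = 9409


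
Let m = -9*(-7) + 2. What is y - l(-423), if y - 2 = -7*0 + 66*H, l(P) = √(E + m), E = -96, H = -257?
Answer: -16960 - I*√31 ≈ -16960.0 - 5.5678*I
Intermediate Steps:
m = 65 (m = 63 + 2 = 65)
l(P) = I*√31 (l(P) = √(-96 + 65) = √(-31) = I*√31)
y = -16960 (y = 2 + (-7*0 + 66*(-257)) = 2 + (0 - 16962) = 2 - 16962 = -16960)
y - l(-423) = -16960 - I*√31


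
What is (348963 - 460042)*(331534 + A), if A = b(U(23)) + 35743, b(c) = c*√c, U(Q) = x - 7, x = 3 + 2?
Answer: -40796761883 + 222158*I*√2 ≈ -4.0797e+10 + 3.1418e+5*I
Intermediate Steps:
x = 5
U(Q) = -2 (U(Q) = 5 - 7 = -2)
b(c) = c^(3/2)
A = 35743 - 2*I*√2 (A = (-2)^(3/2) + 35743 = -2*I*√2 + 35743 = 35743 - 2*I*√2 ≈ 35743.0 - 2.8284*I)
(348963 - 460042)*(331534 + A) = (348963 - 460042)*(331534 + (35743 - 2*I*√2)) = -111079*(367277 - 2*I*√2) = -40796761883 + 222158*I*√2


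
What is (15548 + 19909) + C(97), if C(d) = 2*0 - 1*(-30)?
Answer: 35487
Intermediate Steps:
C(d) = 30 (C(d) = 0 + 30 = 30)
(15548 + 19909) + C(97) = (15548 + 19909) + 30 = 35457 + 30 = 35487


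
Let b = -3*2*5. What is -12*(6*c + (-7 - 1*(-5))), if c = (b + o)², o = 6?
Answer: -41448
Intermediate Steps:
b = -30 (b = -6*5 = -30)
c = 576 (c = (-30 + 6)² = (-24)² = 576)
-12*(6*c + (-7 - 1*(-5))) = -12*(6*576 + (-7 - 1*(-5))) = -12*(3456 + (-7 + 5)) = -12*(3456 - 2) = -12*3454 = -41448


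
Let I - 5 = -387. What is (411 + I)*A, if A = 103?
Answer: 2987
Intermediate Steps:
I = -382 (I = 5 - 387 = -382)
(411 + I)*A = (411 - 382)*103 = 29*103 = 2987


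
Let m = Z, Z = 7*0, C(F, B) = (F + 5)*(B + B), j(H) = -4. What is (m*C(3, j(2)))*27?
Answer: 0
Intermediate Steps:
C(F, B) = 2*B*(5 + F) (C(F, B) = (5 + F)*(2*B) = 2*B*(5 + F))
Z = 0
m = 0
(m*C(3, j(2)))*27 = (0*(2*(-4)*(5 + 3)))*27 = (0*(2*(-4)*8))*27 = (0*(-64))*27 = 0*27 = 0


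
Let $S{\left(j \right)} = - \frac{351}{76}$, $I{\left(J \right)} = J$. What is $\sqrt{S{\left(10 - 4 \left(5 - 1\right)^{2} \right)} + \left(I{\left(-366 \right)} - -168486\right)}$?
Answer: $\frac{3 \sqrt{26973179}}{38} \approx 410.02$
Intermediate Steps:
$S{\left(j \right)} = - \frac{351}{76}$ ($S{\left(j \right)} = \left(-351\right) \frac{1}{76} = - \frac{351}{76}$)
$\sqrt{S{\left(10 - 4 \left(5 - 1\right)^{2} \right)} + \left(I{\left(-366 \right)} - -168486\right)} = \sqrt{- \frac{351}{76} - -168120} = \sqrt{- \frac{351}{76} + \left(-366 + 168486\right)} = \sqrt{- \frac{351}{76} + 168120} = \sqrt{\frac{12776769}{76}} = \frac{3 \sqrt{26973179}}{38}$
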